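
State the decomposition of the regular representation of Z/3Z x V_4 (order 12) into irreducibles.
Each irreducible V_i of dimension d_i appears with multiplicity d_i, i.e. rho_reg = (direct sum over all irreducibles V_i) d_i V_i. The irreducible dimensions for Z/3Z x V_4 are 1, 1, 1, 1, 1, 1, 1, 1, 1, 1, 1, 1: 12 irreducibles of dimension 1, each with multiplicity 1. Total dimension 12*1*1 = 12 = |G|.

Argument: General theorem: in the regular representation of a finite group G, each irreducible appears with multiplicity equal to its dimension. Check: dim(rho_reg) = sum d_i^2 = 1 + 1 + 1 + 1 + 1 + 1 + 1 + 1 + 1 + 1 + 1 + 1 = 12 = |G|.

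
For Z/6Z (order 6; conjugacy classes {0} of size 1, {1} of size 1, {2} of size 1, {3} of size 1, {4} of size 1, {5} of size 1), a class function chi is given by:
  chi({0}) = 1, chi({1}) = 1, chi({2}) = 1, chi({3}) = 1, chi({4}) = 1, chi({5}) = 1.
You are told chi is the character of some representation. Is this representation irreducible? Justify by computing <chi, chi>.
Irreducible: <chi, chi> = 1.

Explanation: <chi, chi> = (1/|G|) sum_C |C| * |chi(C)|^2 = (1/6)[1*|1|^2 + 1*|1|^2 + 1*|1|^2 + 1*|1|^2 + 1*|1|^2 + 1*|1|^2]
  = (1/6)[(1) + (1) + (1) + (1) + (1) + (1)] = 6/6 = 1.
(Exp terms are combined using exp(i*s)*conj(exp(i*t)) = exp(i*(s-t)), and sums of them are collapsed using the identity that for every m > 1 the m distinct m-th roots of unity sum to 0, e.g. 1 + exp(2*I*pi/3) + exp(-2*I*pi/3) = 0.)
A character is irreducible iff <chi, chi> = 1, so this representation is irreducible.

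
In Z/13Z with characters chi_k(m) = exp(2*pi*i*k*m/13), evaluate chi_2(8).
chi_2(8) = zeta_13^16 = exp(6*I*pi/13)

Working: chi_2(8) = zeta_13^(2*8) = zeta_13^16. Since zeta_13^13 = 1, this equals zeta_13^3 = exp(2*pi*i*3/13) = exp(6*I*pi/13).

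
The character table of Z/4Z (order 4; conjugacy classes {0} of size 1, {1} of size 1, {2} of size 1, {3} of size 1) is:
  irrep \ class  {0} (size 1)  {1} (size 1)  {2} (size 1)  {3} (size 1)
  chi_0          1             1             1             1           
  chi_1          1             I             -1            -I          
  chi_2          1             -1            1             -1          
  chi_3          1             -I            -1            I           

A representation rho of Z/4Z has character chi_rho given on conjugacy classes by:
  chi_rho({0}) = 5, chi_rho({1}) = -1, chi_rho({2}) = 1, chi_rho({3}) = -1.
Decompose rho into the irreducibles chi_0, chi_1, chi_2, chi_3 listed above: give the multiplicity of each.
Multiplicities: chi_0: 1, chi_1: 1, chi_2: 2, chi_3: 1.

Explanation: Use <chi_rho, chi> = (1/|G|) sum_C |C| * chi_rho(C) * conj(chi(C)) with |G| = 4 for each irreducible chi in the table:
  <chi_rho, chi_0> = (1/4)[1*(5)*conj(1) + 1*(-1)*conj(1) + 1*(1)*conj(1) + 1*(-1)*conj(1)]
      = (1/4)[(5) + (-1) + (1) + (-1)] = 4/4 = 1
  <chi_rho, chi_1> = (1/4)[1*(5)*conj(1) + 1*(-1)*conj(I) + 1*(1)*conj(-1) + 1*(-1)*conj(-I)]
      = (1/4)[(5) + (I) + (-1) + (-I)] = 4/4 = 1
  <chi_rho, chi_2> = (1/4)[1*(5)*conj(1) + 1*(-1)*conj(-1) + 1*(1)*conj(1) + 1*(-1)*conj(-1)]
      = (1/4)[(5) + (1) + (1) + (1)] = 8/4 = 2
  <chi_rho, chi_3> = (1/4)[1*(5)*conj(1) + 1*(-1)*conj(-I) + 1*(1)*conj(-1) + 1*(-1)*conj(I)]
      = (1/4)[(5) + (-I) + (-1) + (I)] = 4/4 = 1
(Exp terms are combined using exp(i*s)*conj(exp(i*t)) = exp(i*(s-t)), and sums of them are collapsed using the identity that for every m > 1 the m distinct m-th roots of unity sum to 0, e.g. 1 + exp(2*I*pi/3) + exp(-2*I*pi/3) = 0.)
Dimension check: dim(rho) = sum (mult * dim) = 1*1 + 1*1 + 2*1 + 1*1 = 5 = chi_rho(e) = 5.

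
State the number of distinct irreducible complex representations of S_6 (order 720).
11

Justification: The number of irreducible complex representations of a finite group equals its number of conjugacy classes. Conjugacy classes in S_6 correspond to cycle types, i.e. partitions of 6; there are p(6) = 11 of them, so S_6 (order 720) has exactly 11 irreducible complex representations.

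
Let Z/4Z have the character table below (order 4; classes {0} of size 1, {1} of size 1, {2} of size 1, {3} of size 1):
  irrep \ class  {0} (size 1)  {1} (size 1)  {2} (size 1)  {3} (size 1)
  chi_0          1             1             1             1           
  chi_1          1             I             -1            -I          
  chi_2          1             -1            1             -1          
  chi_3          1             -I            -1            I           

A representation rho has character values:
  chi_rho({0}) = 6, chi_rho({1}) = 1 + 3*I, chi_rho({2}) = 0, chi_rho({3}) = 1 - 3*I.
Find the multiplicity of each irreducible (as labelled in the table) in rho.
Multiplicities: chi_0: 2, chi_1: 3, chi_2: 1, chi_3: 0.

Solution. Use <chi_rho, chi> = (1/|G|) sum_C |C| * chi_rho(C) * conj(chi(C)) with |G| = 4 for each irreducible chi in the table:
  <chi_rho, chi_0> = (1/4)[1*(6)*conj(1) + 1*(1 + 3*I)*conj(1) + 1*(0)*conj(1) + 1*(1 - 3*I)*conj(1)]
      = (1/4)[(6) + (1 + 3*I) + (0) + (1 - 3*I)] = 8/4 = 2
  <chi_rho, chi_1> = (1/4)[1*(6)*conj(1) + 1*(1 + 3*I)*conj(I) + 1*(0)*conj(-1) + 1*(1 - 3*I)*conj(-I)]
      = (1/4)[(6) + (3 - I) + (0) + (3 + I)] = 12/4 = 3
  <chi_rho, chi_2> = (1/4)[1*(6)*conj(1) + 1*(1 + 3*I)*conj(-1) + 1*(0)*conj(1) + 1*(1 - 3*I)*conj(-1)]
      = (1/4)[(6) + (-1 - 3*I) + (0) + (-1 + 3*I)] = 4/4 = 1
  <chi_rho, chi_3> = (1/4)[1*(6)*conj(1) + 1*(1 + 3*I)*conj(-I) + 1*(0)*conj(-1) + 1*(1 - 3*I)*conj(I)]
      = (1/4)[(6) + (-3 + I) + (0) + (-3 - I)] = 0/4 = 0
(Exp terms are combined using exp(i*s)*conj(exp(i*t)) = exp(i*(s-t)), and sums of them are collapsed using the identity that for every m > 1 the m distinct m-th roots of unity sum to 0, e.g. 1 + exp(2*I*pi/3) + exp(-2*I*pi/3) = 0.)
Dimension check: dim(rho) = sum (mult * dim) = 2*1 + 3*1 + 1*1 + 0*1 = 6 = chi_rho(e) = 6.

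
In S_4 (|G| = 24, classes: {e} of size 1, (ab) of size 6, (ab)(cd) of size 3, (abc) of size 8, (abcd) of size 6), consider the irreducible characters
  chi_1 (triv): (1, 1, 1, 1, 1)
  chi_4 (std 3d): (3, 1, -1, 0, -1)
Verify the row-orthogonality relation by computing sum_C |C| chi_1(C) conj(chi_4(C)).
Sum = 0; so <chi_1, chi_4> = 0 (distinct irreducibles are orthogonal).

Proof sketch: Compute term by term over conjugacy classes (|C| * chi_1(C) * conj(chi_4(C))):
  1*(1)*conj(3) + 6*(1)*conj(1) + 3*(1)*conj(-1) + 8*(1)*conj(0) + 6*(1)*conj(-1)
  = (3) + (6) + (-3) + (0) + (-6)
  = 0.
Dividing by |G| = 24 gives 0/24 = 0, matching the row-orthogonality relation <chi_1, chi_4> = [chi_1 = chi_4].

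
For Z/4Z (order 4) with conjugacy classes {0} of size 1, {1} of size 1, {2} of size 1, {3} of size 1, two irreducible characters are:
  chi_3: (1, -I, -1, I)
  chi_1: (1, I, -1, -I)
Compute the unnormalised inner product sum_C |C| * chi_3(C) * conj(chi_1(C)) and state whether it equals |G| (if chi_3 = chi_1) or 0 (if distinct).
Sum = 0; so <chi_3, chi_1> = 0 (distinct irreducibles are orthogonal).

Derivation: Compute term by term over conjugacy classes (|C| * chi_3(C) * conj(chi_1(C))):
  1*(1)*conj(1) + 1*(-I)*conj(I) + 1*(-1)*conj(-1) + 1*(I)*conj(-I)
  = (1) + (-1) + (1) + (-1)
  = 0.
(Exp terms are combined using exp(i*s)*conj(exp(i*t)) = exp(i*(s-t)), and sums of them are collapsed using the identity that for every m > 1 the m distinct m-th roots of unity sum to 0, e.g. 1 + exp(2*I*pi/3) + exp(-2*I*pi/3) = 0.)
Dividing by |G| = 4 gives 0/4 = 0, matching the row-orthogonality relation <chi_3, chi_1> = [chi_3 = chi_1].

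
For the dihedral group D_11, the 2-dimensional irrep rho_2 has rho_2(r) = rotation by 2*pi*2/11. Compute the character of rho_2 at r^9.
chi_{rho_2}(r^9) = 2*cos(2*pi*2*9/11) = -2*cos(3*pi/11)

Derivation: rho_2(r^9) is rotation by angle 2*pi*2*9/11, whose trace is 2*cos(2*pi*2*9/11) = -2*cos(3*pi/11).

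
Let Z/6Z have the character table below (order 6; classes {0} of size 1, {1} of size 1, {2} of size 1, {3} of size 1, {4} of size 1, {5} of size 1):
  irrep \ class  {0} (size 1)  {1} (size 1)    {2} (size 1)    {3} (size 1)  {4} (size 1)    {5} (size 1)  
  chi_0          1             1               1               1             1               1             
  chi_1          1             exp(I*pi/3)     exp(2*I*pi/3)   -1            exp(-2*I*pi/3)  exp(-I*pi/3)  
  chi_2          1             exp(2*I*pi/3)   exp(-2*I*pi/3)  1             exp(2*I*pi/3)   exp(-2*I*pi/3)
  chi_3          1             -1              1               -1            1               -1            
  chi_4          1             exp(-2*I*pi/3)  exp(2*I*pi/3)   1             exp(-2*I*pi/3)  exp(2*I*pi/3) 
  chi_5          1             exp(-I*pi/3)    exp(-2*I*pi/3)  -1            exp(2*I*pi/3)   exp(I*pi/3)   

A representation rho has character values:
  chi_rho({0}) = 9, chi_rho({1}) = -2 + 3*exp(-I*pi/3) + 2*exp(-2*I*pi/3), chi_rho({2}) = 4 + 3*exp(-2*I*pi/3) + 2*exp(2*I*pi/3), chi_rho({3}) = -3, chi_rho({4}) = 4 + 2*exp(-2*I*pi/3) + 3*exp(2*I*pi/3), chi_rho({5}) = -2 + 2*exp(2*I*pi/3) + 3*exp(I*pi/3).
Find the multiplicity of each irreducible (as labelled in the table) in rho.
Multiplicities: chi_0: 1, chi_1: 0, chi_2: 0, chi_3: 3, chi_4: 2, chi_5: 3.

Explanation: Use <chi_rho, chi> = (1/|G|) sum_C |C| * chi_rho(C) * conj(chi(C)) with |G| = 6 for each irreducible chi in the table:
  <chi_rho, chi_0> = (1/6)[1*(9)*conj(1) + 1*(-2 + 3*exp(-I*pi/3) + 2*exp(-2*I*pi/3))*conj(1) + 1*(4 + 3*exp(-2*I*pi/3) + 2*exp(2*I*pi/3))*conj(1) + 1*(-3)*conj(1) + 1*(4 + 2*exp(-2*I*pi/3) + 3*exp(2*I*pi/3))*conj(1) + 1*(-2 + 2*exp(2*I*pi/3) + 3*exp(I*pi/3))*conj(1)]
      = (1/6)[(9) + (-2 + 3*exp(-I*pi/3) + 2*exp(-2*I*pi/3)) + (4 + 3*exp(-2*I*pi/3) + 2*exp(2*I*pi/3)) + (-3) + (4 + 2*exp(-2*I*pi/3) + 3*exp(2*I*pi/3)) + (-2 + 2*exp(2*I*pi/3) + 3*exp(I*pi/3))] = 6/6 = 1
  <chi_rho, chi_1> = (1/6)[1*(9)*conj(1) + 1*(-2 + 3*exp(-I*pi/3) + 2*exp(-2*I*pi/3))*conj(exp(I*pi/3)) + 1*(4 + 3*exp(-2*I*pi/3) + 2*exp(2*I*pi/3))*conj(exp(2*I*pi/3)) + 1*(-3)*conj(-1) + 1*(4 + 2*exp(-2*I*pi/3) + 3*exp(2*I*pi/3))*conj(exp(-2*I*pi/3)) + 1*(-2 + 2*exp(2*I*pi/3) + 3*exp(I*pi/3))*conj(exp(-I*pi/3))]
      = (1/6)[(9) + (-2 + 3*exp(-2*I*pi/3) - 2*exp(-I*pi/3)) + (2 + 4*exp(-2*I*pi/3) + 3*exp(2*I*pi/3)) + (3) + (2 + 3*exp(-2*I*pi/3) + 4*exp(2*I*pi/3)) + (-2 - 2*exp(I*pi/3) + 3*exp(2*I*pi/3))] = 0/6 = 0
  <chi_rho, chi_2> = (1/6)[1*(9)*conj(1) + 1*(-2 + 3*exp(-I*pi/3) + 2*exp(-2*I*pi/3))*conj(exp(2*I*pi/3)) + 1*(4 + 3*exp(-2*I*pi/3) + 2*exp(2*I*pi/3))*conj(exp(-2*I*pi/3)) + 1*(-3)*conj(1) + 1*(4 + 2*exp(-2*I*pi/3) + 3*exp(2*I*pi/3))*conj(exp(2*I*pi/3)) + 1*(-2 + 2*exp(2*I*pi/3) + 3*exp(I*pi/3))*conj(exp(-2*I*pi/3))]
      = (1/6)[(9) + (-3 + 2*exp(2*I*pi/3) - 2*exp(-2*I*pi/3)) + (3 + 2*exp(-2*I*pi/3) + 4*exp(2*I*pi/3)) + (-3) + (3 + 4*exp(-2*I*pi/3) + 2*exp(2*I*pi/3)) + (-3 + 2*exp(-2*I*pi/3) - 2*exp(2*I*pi/3))] = 0/6 = 0
  <chi_rho, chi_3> = (1/6)[1*(9)*conj(1) + 1*(-2 + 3*exp(-I*pi/3) + 2*exp(-2*I*pi/3))*conj(-1) + 1*(4 + 3*exp(-2*I*pi/3) + 2*exp(2*I*pi/3))*conj(1) + 1*(-3)*conj(-1) + 1*(4 + 2*exp(-2*I*pi/3) + 3*exp(2*I*pi/3))*conj(1) + 1*(-2 + 2*exp(2*I*pi/3) + 3*exp(I*pi/3))*conj(-1)]
      = (1/6)[(9) + (2 - 2*exp(-2*I*pi/3) - 3*exp(-I*pi/3)) + (4 + 3*exp(-2*I*pi/3) + 2*exp(2*I*pi/3)) + (3) + (4 + 2*exp(-2*I*pi/3) + 3*exp(2*I*pi/3)) + (2 - 3*exp(I*pi/3) - 2*exp(2*I*pi/3))] = 18/6 = 3
  <chi_rho, chi_4> = (1/6)[1*(9)*conj(1) + 1*(-2 + 3*exp(-I*pi/3) + 2*exp(-2*I*pi/3))*conj(exp(-2*I*pi/3)) + 1*(4 + 3*exp(-2*I*pi/3) + 2*exp(2*I*pi/3))*conj(exp(2*I*pi/3)) + 1*(-3)*conj(1) + 1*(4 + 2*exp(-2*I*pi/3) + 3*exp(2*I*pi/3))*conj(exp(-2*I*pi/3)) + 1*(-2 + 2*exp(2*I*pi/3) + 3*exp(I*pi/3))*conj(exp(2*I*pi/3))]
      = (1/6)[(9) + (2 - 2*exp(2*I*pi/3) + 3*exp(I*pi/3)) + (2 + 4*exp(-2*I*pi/3) + 3*exp(2*I*pi/3)) + (-3) + (2 + 3*exp(-2*I*pi/3) + 4*exp(2*I*pi/3)) + (2 + 3*exp(-I*pi/3) - 2*exp(-2*I*pi/3))] = 12/6 = 2
  <chi_rho, chi_5> = (1/6)[1*(9)*conj(1) + 1*(-2 + 3*exp(-I*pi/3) + 2*exp(-2*I*pi/3))*conj(exp(-I*pi/3)) + 1*(4 + 3*exp(-2*I*pi/3) + 2*exp(2*I*pi/3))*conj(exp(-2*I*pi/3)) + 1*(-3)*conj(-1) + 1*(4 + 2*exp(-2*I*pi/3) + 3*exp(2*I*pi/3))*conj(exp(2*I*pi/3)) + 1*(-2 + 2*exp(2*I*pi/3) + 3*exp(I*pi/3))*conj(exp(I*pi/3))]
      = (1/6)[(9) + (3 - 2*exp(I*pi/3) + 2*exp(-I*pi/3)) + (3 + 2*exp(-2*I*pi/3) + 4*exp(2*I*pi/3)) + (3) + (3 + 4*exp(-2*I*pi/3) + 2*exp(2*I*pi/3)) + (3 - 2*exp(-I*pi/3) + 2*exp(I*pi/3))] = 18/6 = 3
(Exp terms are combined using exp(i*s)*conj(exp(i*t)) = exp(i*(s-t)), and sums of them are collapsed using the identity that for every m > 1 the m distinct m-th roots of unity sum to 0, e.g. 1 + exp(2*I*pi/3) + exp(-2*I*pi/3) = 0.)
Dimension check: dim(rho) = sum (mult * dim) = 1*1 + 0*1 + 0*1 + 3*1 + 2*1 + 3*1 = 9 = chi_rho(e) = 9.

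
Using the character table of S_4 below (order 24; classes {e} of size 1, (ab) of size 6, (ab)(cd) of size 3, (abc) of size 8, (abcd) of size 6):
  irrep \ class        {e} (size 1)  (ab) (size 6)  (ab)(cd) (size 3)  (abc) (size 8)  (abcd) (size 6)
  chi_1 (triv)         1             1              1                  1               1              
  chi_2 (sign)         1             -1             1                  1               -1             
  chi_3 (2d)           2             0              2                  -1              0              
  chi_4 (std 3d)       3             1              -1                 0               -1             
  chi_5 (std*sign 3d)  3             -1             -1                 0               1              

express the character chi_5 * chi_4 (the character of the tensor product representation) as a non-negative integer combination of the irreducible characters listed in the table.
chi_5 tensor chi_4 = chi_2 + chi_3 + chi_4 + chi_5 (all other irreducibles have multiplicity 0).

Justification: The character of a tensor product is the pointwise product (chi_5 * chi_4)(C) = chi_5(C) * chi_4(C):
  {e}: (3)*(3), (ab): (-1)*(1), (ab)(cd): (-1)*(-1), (abc): (0)*(0), (abcd): (1)*(-1)
so (chi_5 * chi_4) takes values
  {e} -> 9, (ab) -> -1, (ab)(cd) -> 1, (abc) -> 0, (abcd) -> -1.
Now take the inner product of this character with each irreducible chi from the table, <chi_5*chi_4, chi> = (1/24) sum_C |C| (chi_5*chi_4)(C) conj(chi(C)):
  <chi_5*chi_4, chi_1> = (1/24)[1*(9)*conj(1) + 6*(-1)*conj(1) + 3*(1)*conj(1) + 8*(0)*conj(1) + 6*(-1)*conj(1)]
      = (1/24)[(9) + (-6) + (3) + (0) + (-6)] = 0/24 = 0
  <chi_5*chi_4, chi_2> = (1/24)[1*(9)*conj(1) + 6*(-1)*conj(-1) + 3*(1)*conj(1) + 8*(0)*conj(1) + 6*(-1)*conj(-1)]
      = (1/24)[(9) + (6) + (3) + (0) + (6)] = 24/24 = 1
  <chi_5*chi_4, chi_3> = (1/24)[1*(9)*conj(2) + 6*(-1)*conj(0) + 3*(1)*conj(2) + 8*(0)*conj(-1) + 6*(-1)*conj(0)]
      = (1/24)[(18) + (0) + (6) + (0) + (0)] = 24/24 = 1
  <chi_5*chi_4, chi_4> = (1/24)[1*(9)*conj(3) + 6*(-1)*conj(1) + 3*(1)*conj(-1) + 8*(0)*conj(0) + 6*(-1)*conj(-1)]
      = (1/24)[(27) + (-6) + (-3) + (0) + (6)] = 24/24 = 1
  <chi_5*chi_4, chi_5> = (1/24)[1*(9)*conj(3) + 6*(-1)*conj(-1) + 3*(1)*conj(-1) + 8*(0)*conj(0) + 6*(-1)*conj(1)]
      = (1/24)[(27) + (6) + (-3) + (0) + (-6)] = 24/24 = 1
Hence the multiplicities are chi_2: 1, chi_3: 1, chi_4: 1, chi_5: 1. Dimension check: dim(chi_5)*dim(chi_4) = 3*3 = 9 and sum (mult * dim) = 1*1 + 1*2 + 1*3 + 1*3 = 9.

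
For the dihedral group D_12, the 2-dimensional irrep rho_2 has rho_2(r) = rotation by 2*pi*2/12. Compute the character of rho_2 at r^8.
chi_{rho_2}(r^8) = 2*cos(2*pi*2*8/12) = -1

Argument: rho_2(r^8) is rotation by angle 2*pi*2*8/12, whose trace is 2*cos(2*pi*2*8/12) = -1.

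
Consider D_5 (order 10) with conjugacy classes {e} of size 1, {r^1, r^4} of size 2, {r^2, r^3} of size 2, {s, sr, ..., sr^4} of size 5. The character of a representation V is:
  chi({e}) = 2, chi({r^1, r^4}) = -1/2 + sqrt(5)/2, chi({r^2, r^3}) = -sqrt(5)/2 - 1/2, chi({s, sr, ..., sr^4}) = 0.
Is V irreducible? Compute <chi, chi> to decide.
Irreducible: <chi, chi> = 1.

Reasoning: <chi, chi> = (1/|G|) sum_C |C| * |chi(C)|^2 = (1/10)[1*|2|^2 + 2*|-1/2 + sqrt(5)/2|^2 + 2*|-sqrt(5)/2 - 1/2|^2 + 5*|0|^2]
  = (1/10)[(4) + (3 - sqrt(5)) + (sqrt(5) + 3) + (0)] = 10/10 = 1.
A character is irreducible iff <chi, chi> = 1, so this representation is irreducible.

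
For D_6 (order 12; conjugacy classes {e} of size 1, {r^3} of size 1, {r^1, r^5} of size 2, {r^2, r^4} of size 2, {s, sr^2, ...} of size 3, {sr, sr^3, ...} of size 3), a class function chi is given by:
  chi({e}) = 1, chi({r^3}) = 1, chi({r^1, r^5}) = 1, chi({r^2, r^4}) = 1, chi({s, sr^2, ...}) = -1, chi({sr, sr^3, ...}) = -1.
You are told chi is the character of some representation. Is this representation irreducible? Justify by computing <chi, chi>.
Irreducible: <chi, chi> = 1.

Argument: <chi, chi> = (1/|G|) sum_C |C| * |chi(C)|^2 = (1/12)[1*|1|^2 + 1*|1|^2 + 2*|1|^2 + 2*|1|^2 + 3*|-1|^2 + 3*|-1|^2]
  = (1/12)[(1) + (1) + (2) + (2) + (3) + (3)] = 12/12 = 1.
A character is irreducible iff <chi, chi> = 1, so this representation is irreducible.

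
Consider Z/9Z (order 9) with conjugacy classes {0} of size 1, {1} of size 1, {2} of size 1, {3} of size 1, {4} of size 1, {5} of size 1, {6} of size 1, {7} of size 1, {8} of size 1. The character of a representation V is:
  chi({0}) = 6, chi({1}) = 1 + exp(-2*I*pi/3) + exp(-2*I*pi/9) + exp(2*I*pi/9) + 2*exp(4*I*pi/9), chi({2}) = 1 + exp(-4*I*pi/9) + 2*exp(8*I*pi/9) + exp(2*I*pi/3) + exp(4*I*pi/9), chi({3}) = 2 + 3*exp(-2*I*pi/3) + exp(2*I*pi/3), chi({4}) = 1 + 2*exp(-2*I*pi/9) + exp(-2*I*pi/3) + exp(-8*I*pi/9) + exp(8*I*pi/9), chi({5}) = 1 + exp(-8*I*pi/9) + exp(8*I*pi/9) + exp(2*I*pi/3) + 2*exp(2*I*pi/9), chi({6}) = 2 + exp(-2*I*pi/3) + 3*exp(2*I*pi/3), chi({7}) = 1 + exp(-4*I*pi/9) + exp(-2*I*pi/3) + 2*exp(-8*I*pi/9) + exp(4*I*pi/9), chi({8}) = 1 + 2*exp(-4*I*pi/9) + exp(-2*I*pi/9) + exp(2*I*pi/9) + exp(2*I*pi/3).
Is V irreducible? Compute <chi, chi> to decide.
Not irreducible (reducible): <chi, chi> = 8 > 1.

Proof sketch: <chi, chi> = (1/|G|) sum_C |C| * |chi(C)|^2 = (1/9)[1*|6|^2 + 1*|1 + exp(-2*I*pi/3) + exp(-2*I*pi/9) + exp(2*I*pi/9) + 2*exp(4*I*pi/9)|^2 + 1*|1 + exp(-4*I*pi/9) + 2*exp(8*I*pi/9) + exp(2*I*pi/3) + exp(4*I*pi/9)|^2 + 1*|2 + 3*exp(-2*I*pi/3) + exp(2*I*pi/3)|^2 + 1*|1 + 2*exp(-2*I*pi/9) + exp(-2*I*pi/3) + exp(-8*I*pi/9) + exp(8*I*pi/9)|^2 + 1*|1 + exp(-8*I*pi/9) + exp(8*I*pi/9) + exp(2*I*pi/3) + 2*exp(2*I*pi/9)|^2 + 1*|2 + exp(-2*I*pi/3) + 3*exp(2*I*pi/3)|^2 + 1*|1 + exp(-4*I*pi/9) + exp(-2*I*pi/3) + 2*exp(-8*I*pi/9) + exp(4*I*pi/9)|^2 + 1*|1 + 2*exp(-4*I*pi/9) + exp(-2*I*pi/9) + exp(2*I*pi/9) + exp(2*I*pi/3)|^2]
  = (1/9)[(36) + (8 + 4*exp(-4*I*pi/9) + 3*exp(-2*I*pi/3) + 4*exp(-2*I*pi/9) + 3*exp(-8*I*pi/9) + 3*exp(8*I*pi/9) + 4*exp(2*I*pi/9) + 3*exp(2*I*pi/3) + 4*exp(4*I*pi/9)) + (8 + 4*exp(-4*I*pi/9) + 3*exp(-2*I*pi/3) + 3*exp(-2*I*pi/9) + 4*exp(-8*I*pi/9) + 4*exp(8*I*pi/9) + 3*exp(2*I*pi/9) + 3*exp(2*I*pi/3) + 4*exp(4*I*pi/9)) + (3) + (8 + 3*exp(-4*I*pi/9) + 3*exp(-2*I*pi/3) + 4*exp(-2*I*pi/9) + 4*exp(-8*I*pi/9) + 4*exp(8*I*pi/9) + 4*exp(2*I*pi/9) + 3*exp(2*I*pi/3) + 3*exp(4*I*pi/9)) + (8 + 3*exp(-4*I*pi/9) + 3*exp(-2*I*pi/3) + 4*exp(-2*I*pi/9) + 4*exp(-8*I*pi/9) + 4*exp(8*I*pi/9) + 4*exp(2*I*pi/9) + 3*exp(2*I*pi/3) + 3*exp(4*I*pi/9)) + (3) + (8 + 4*exp(-4*I*pi/9) + 3*exp(-2*I*pi/3) + 3*exp(-2*I*pi/9) + 4*exp(-8*I*pi/9) + 4*exp(8*I*pi/9) + 3*exp(2*I*pi/9) + 3*exp(2*I*pi/3) + 4*exp(4*I*pi/9)) + (8 + 4*exp(-4*I*pi/9) + 3*exp(-2*I*pi/3) + 4*exp(-2*I*pi/9) + 3*exp(-8*I*pi/9) + 3*exp(8*I*pi/9) + 4*exp(2*I*pi/9) + 3*exp(2*I*pi/3) + 4*exp(4*I*pi/9))] = 72/9 = 8.
(Exp terms are combined using exp(i*s)*conj(exp(i*t)) = exp(i*(s-t)), and sums of them are collapsed using the identity that for every m > 1 the m distinct m-th roots of unity sum to 0, e.g. 1 + exp(2*I*pi/3) + exp(-2*I*pi/3) = 0.)
A character is irreducible iff <chi, chi> = 1, so this representation is reducible.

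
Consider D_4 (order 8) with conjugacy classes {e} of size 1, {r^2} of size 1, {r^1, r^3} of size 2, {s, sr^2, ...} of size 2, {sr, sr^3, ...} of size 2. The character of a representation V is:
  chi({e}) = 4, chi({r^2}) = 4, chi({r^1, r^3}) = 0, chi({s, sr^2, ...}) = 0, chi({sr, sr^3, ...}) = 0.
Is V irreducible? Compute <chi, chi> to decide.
Not irreducible (reducible): <chi, chi> = 4 > 1.

Argument: <chi, chi> = (1/|G|) sum_C |C| * |chi(C)|^2 = (1/8)[1*|4|^2 + 1*|4|^2 + 2*|0|^2 + 2*|0|^2 + 2*|0|^2]
  = (1/8)[(16) + (16) + (0) + (0) + (0)] = 32/8 = 4.
A character is irreducible iff <chi, chi> = 1, so this representation is reducible.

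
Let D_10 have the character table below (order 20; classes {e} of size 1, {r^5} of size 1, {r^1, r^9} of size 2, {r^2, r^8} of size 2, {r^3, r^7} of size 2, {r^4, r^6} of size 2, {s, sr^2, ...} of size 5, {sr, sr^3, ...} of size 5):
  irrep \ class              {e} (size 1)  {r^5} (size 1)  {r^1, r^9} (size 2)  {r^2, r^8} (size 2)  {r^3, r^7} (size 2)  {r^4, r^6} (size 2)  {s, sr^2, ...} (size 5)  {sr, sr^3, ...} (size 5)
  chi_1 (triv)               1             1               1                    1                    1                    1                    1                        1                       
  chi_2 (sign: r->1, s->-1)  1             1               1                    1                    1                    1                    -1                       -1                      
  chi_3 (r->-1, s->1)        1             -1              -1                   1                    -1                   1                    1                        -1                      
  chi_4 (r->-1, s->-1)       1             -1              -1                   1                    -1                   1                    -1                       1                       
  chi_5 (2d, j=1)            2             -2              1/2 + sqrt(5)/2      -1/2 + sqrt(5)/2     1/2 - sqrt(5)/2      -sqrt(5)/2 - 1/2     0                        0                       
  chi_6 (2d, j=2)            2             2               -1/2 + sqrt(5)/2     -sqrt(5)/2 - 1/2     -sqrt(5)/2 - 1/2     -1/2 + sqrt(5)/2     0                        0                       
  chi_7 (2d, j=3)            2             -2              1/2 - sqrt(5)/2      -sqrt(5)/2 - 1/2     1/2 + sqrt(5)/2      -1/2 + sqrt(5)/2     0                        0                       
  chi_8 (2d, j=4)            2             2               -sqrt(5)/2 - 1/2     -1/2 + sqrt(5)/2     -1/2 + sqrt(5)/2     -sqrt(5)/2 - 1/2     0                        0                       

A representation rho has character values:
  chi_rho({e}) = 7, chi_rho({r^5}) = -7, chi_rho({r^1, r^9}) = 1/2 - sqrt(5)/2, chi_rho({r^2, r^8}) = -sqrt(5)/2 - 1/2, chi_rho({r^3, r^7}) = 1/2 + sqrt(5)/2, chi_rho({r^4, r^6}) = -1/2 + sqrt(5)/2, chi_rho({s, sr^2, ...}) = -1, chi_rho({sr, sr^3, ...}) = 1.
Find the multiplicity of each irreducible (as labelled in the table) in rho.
Multiplicities: chi_1: 0, chi_2: 0, chi_3: 0, chi_4: 1, chi_5: 1, chi_6: 0, chi_7: 2, chi_8: 0.

Working: Use <chi_rho, chi> = (1/|G|) sum_C |C| * chi_rho(C) * conj(chi(C)) with |G| = 20 for each irreducible chi in the table:
  <chi_rho, chi_1> = (1/20)[1*(7)*conj(1) + 1*(-7)*conj(1) + 2*(1/2 - sqrt(5)/2)*conj(1) + 2*(-sqrt(5)/2 - 1/2)*conj(1) + 2*(1/2 + sqrt(5)/2)*conj(1) + 2*(-1/2 + sqrt(5)/2)*conj(1) + 5*(-1)*conj(1) + 5*(1)*conj(1)]
      = (1/20)[(7) + (-7) + (1 - sqrt(5)) + (-sqrt(5) - 1) + (1 + sqrt(5)) + (-1 + sqrt(5)) + (-5) + (5)] = 0/20 = 0
  <chi_rho, chi_2> = (1/20)[1*(7)*conj(1) + 1*(-7)*conj(1) + 2*(1/2 - sqrt(5)/2)*conj(1) + 2*(-sqrt(5)/2 - 1/2)*conj(1) + 2*(1/2 + sqrt(5)/2)*conj(1) + 2*(-1/2 + sqrt(5)/2)*conj(1) + 5*(-1)*conj(-1) + 5*(1)*conj(-1)]
      = (1/20)[(7) + (-7) + (1 - sqrt(5)) + (-sqrt(5) - 1) + (1 + sqrt(5)) + (-1 + sqrt(5)) + (5) + (-5)] = 0/20 = 0
  <chi_rho, chi_3> = (1/20)[1*(7)*conj(1) + 1*(-7)*conj(-1) + 2*(1/2 - sqrt(5)/2)*conj(-1) + 2*(-sqrt(5)/2 - 1/2)*conj(1) + 2*(1/2 + sqrt(5)/2)*conj(-1) + 2*(-1/2 + sqrt(5)/2)*conj(1) + 5*(-1)*conj(1) + 5*(1)*conj(-1)]
      = (1/20)[(7) + (7) + (-1 + sqrt(5)) + (-sqrt(5) - 1) + (-sqrt(5) - 1) + (-1 + sqrt(5)) + (-5) + (-5)] = 0/20 = 0
  <chi_rho, chi_4> = (1/20)[1*(7)*conj(1) + 1*(-7)*conj(-1) + 2*(1/2 - sqrt(5)/2)*conj(-1) + 2*(-sqrt(5)/2 - 1/2)*conj(1) + 2*(1/2 + sqrt(5)/2)*conj(-1) + 2*(-1/2 + sqrt(5)/2)*conj(1) + 5*(-1)*conj(-1) + 5*(1)*conj(1)]
      = (1/20)[(7) + (7) + (-1 + sqrt(5)) + (-sqrt(5) - 1) + (-sqrt(5) - 1) + (-1 + sqrt(5)) + (5) + (5)] = 20/20 = 1
  <chi_rho, chi_5> = (1/20)[1*(7)*conj(2) + 1*(-7)*conj(-2) + 2*(1/2 - sqrt(5)/2)*conj(1/2 + sqrt(5)/2) + 2*(-sqrt(5)/2 - 1/2)*conj(-1/2 + sqrt(5)/2) + 2*(1/2 + sqrt(5)/2)*conj(1/2 - sqrt(5)/2) + 2*(-1/2 + sqrt(5)/2)*conj(-sqrt(5)/2 - 1/2) + 5*(-1)*conj(0) + 5*(1)*conj(0)]
      = (1/20)[(14) + (14) + (-2) + (-2) + (-2) + (-2) + (0) + (0)] = 20/20 = 1
  <chi_rho, chi_6> = (1/20)[1*(7)*conj(2) + 1*(-7)*conj(2) + 2*(1/2 - sqrt(5)/2)*conj(-1/2 + sqrt(5)/2) + 2*(-sqrt(5)/2 - 1/2)*conj(-sqrt(5)/2 - 1/2) + 2*(1/2 + sqrt(5)/2)*conj(-sqrt(5)/2 - 1/2) + 2*(-1/2 + sqrt(5)/2)*conj(-1/2 + sqrt(5)/2) + 5*(-1)*conj(0) + 5*(1)*conj(0)]
      = (1/20)[(14) + (-14) + (-3 + sqrt(5)) + (sqrt(5) + 3) + (-3 - sqrt(5)) + (3 - sqrt(5)) + (0) + (0)] = 0/20 = 0
  <chi_rho, chi_7> = (1/20)[1*(7)*conj(2) + 1*(-7)*conj(-2) + 2*(1/2 - sqrt(5)/2)*conj(1/2 - sqrt(5)/2) + 2*(-sqrt(5)/2 - 1/2)*conj(-sqrt(5)/2 - 1/2) + 2*(1/2 + sqrt(5)/2)*conj(1/2 + sqrt(5)/2) + 2*(-1/2 + sqrt(5)/2)*conj(-1/2 + sqrt(5)/2) + 5*(-1)*conj(0) + 5*(1)*conj(0)]
      = (1/20)[(14) + (14) + (3 - sqrt(5)) + (sqrt(5) + 3) + (sqrt(5) + 3) + (3 - sqrt(5)) + (0) + (0)] = 40/20 = 2
  <chi_rho, chi_8> = (1/20)[1*(7)*conj(2) + 1*(-7)*conj(2) + 2*(1/2 - sqrt(5)/2)*conj(-sqrt(5)/2 - 1/2) + 2*(-sqrt(5)/2 - 1/2)*conj(-1/2 + sqrt(5)/2) + 2*(1/2 + sqrt(5)/2)*conj(-1/2 + sqrt(5)/2) + 2*(-1/2 + sqrt(5)/2)*conj(-sqrt(5)/2 - 1/2) + 5*(-1)*conj(0) + 5*(1)*conj(0)]
      = (1/20)[(14) + (-14) + (2) + (-2) + (2) + (-2) + (0) + (0)] = 0/20 = 0
Dimension check: dim(rho) = sum (mult * dim) = 0*1 + 0*1 + 0*1 + 1*1 + 1*2 + 0*2 + 2*2 + 0*2 = 7 = chi_rho(e) = 7.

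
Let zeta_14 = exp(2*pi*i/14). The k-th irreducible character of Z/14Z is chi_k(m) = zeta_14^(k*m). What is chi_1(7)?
chi_1(7) = zeta_14^7 = -1

Argument: chi_1(7) = zeta_14^(1*7) = zeta_14^7. Since zeta_14^14 = 1, this equals zeta_14^7 = exp(2*pi*i*7/14) = -1.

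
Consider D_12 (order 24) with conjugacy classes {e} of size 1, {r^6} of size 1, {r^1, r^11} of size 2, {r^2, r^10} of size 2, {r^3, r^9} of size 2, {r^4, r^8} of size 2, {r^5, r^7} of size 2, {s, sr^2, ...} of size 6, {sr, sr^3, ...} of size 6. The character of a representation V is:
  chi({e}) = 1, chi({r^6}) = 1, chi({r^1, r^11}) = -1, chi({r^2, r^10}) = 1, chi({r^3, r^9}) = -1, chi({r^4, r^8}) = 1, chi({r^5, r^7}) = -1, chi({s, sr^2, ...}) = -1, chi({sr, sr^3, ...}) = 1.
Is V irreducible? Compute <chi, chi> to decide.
Irreducible: <chi, chi> = 1.

Justification: <chi, chi> = (1/|G|) sum_C |C| * |chi(C)|^2 = (1/24)[1*|1|^2 + 1*|1|^2 + 2*|-1|^2 + 2*|1|^2 + 2*|-1|^2 + 2*|1|^2 + 2*|-1|^2 + 6*|-1|^2 + 6*|1|^2]
  = (1/24)[(1) + (1) + (2) + (2) + (2) + (2) + (2) + (6) + (6)] = 24/24 = 1.
A character is irreducible iff <chi, chi> = 1, so this representation is irreducible.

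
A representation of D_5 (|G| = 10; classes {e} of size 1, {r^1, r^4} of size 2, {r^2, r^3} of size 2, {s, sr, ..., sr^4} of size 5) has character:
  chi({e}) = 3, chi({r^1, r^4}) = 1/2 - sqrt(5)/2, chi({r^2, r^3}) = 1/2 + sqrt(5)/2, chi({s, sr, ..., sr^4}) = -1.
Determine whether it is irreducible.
Not irreducible (reducible): <chi, chi> = 2 > 1.

Proof sketch: <chi, chi> = (1/|G|) sum_C |C| * |chi(C)|^2 = (1/10)[1*|3|^2 + 2*|1/2 - sqrt(5)/2|^2 + 2*|1/2 + sqrt(5)/2|^2 + 5*|-1|^2]
  = (1/10)[(9) + (3 - sqrt(5)) + (sqrt(5) + 3) + (5)] = 20/10 = 2.
A character is irreducible iff <chi, chi> = 1, so this representation is reducible.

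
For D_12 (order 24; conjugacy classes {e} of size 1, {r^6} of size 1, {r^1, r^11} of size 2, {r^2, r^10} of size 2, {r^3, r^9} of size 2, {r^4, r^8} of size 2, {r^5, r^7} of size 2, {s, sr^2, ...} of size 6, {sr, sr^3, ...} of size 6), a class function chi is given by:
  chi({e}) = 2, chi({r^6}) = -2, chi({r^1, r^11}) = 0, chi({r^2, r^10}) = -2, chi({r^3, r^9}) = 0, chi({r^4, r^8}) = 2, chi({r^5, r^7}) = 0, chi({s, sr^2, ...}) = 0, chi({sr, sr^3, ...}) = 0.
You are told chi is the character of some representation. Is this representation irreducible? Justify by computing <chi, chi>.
Irreducible: <chi, chi> = 1.

Working: <chi, chi> = (1/|G|) sum_C |C| * |chi(C)|^2 = (1/24)[1*|2|^2 + 1*|-2|^2 + 2*|0|^2 + 2*|-2|^2 + 2*|0|^2 + 2*|2|^2 + 2*|0|^2 + 6*|0|^2 + 6*|0|^2]
  = (1/24)[(4) + (4) + (0) + (8) + (0) + (8) + (0) + (0) + (0)] = 24/24 = 1.
A character is irreducible iff <chi, chi> = 1, so this representation is irreducible.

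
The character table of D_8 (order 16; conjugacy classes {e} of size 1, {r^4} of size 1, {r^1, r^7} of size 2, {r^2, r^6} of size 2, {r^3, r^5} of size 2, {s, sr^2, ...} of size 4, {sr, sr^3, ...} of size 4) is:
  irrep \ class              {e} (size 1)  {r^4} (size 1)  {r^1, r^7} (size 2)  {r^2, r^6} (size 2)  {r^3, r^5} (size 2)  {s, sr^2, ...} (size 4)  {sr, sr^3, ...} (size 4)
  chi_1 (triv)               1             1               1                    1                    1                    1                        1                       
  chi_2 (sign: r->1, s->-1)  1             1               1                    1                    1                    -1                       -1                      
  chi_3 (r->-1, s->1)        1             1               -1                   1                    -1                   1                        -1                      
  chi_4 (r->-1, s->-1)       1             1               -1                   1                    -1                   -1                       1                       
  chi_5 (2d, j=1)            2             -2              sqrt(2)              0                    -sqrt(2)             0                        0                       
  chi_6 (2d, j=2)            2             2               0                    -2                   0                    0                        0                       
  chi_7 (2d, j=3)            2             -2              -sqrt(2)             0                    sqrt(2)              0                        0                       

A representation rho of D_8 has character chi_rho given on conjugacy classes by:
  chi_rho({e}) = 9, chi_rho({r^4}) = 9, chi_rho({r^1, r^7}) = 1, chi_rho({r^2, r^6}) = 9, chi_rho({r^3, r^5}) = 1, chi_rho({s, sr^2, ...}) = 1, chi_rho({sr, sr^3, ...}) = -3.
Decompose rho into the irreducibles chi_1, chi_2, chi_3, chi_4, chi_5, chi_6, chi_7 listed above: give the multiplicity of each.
Multiplicities: chi_1: 2, chi_2: 3, chi_3: 3, chi_4: 1, chi_5: 0, chi_6: 0, chi_7: 0.

Solution. Use <chi_rho, chi> = (1/|G|) sum_C |C| * chi_rho(C) * conj(chi(C)) with |G| = 16 for each irreducible chi in the table:
  <chi_rho, chi_1> = (1/16)[1*(9)*conj(1) + 1*(9)*conj(1) + 2*(1)*conj(1) + 2*(9)*conj(1) + 2*(1)*conj(1) + 4*(1)*conj(1) + 4*(-3)*conj(1)]
      = (1/16)[(9) + (9) + (2) + (18) + (2) + (4) + (-12)] = 32/16 = 2
  <chi_rho, chi_2> = (1/16)[1*(9)*conj(1) + 1*(9)*conj(1) + 2*(1)*conj(1) + 2*(9)*conj(1) + 2*(1)*conj(1) + 4*(1)*conj(-1) + 4*(-3)*conj(-1)]
      = (1/16)[(9) + (9) + (2) + (18) + (2) + (-4) + (12)] = 48/16 = 3
  <chi_rho, chi_3> = (1/16)[1*(9)*conj(1) + 1*(9)*conj(1) + 2*(1)*conj(-1) + 2*(9)*conj(1) + 2*(1)*conj(-1) + 4*(1)*conj(1) + 4*(-3)*conj(-1)]
      = (1/16)[(9) + (9) + (-2) + (18) + (-2) + (4) + (12)] = 48/16 = 3
  <chi_rho, chi_4> = (1/16)[1*(9)*conj(1) + 1*(9)*conj(1) + 2*(1)*conj(-1) + 2*(9)*conj(1) + 2*(1)*conj(-1) + 4*(1)*conj(-1) + 4*(-3)*conj(1)]
      = (1/16)[(9) + (9) + (-2) + (18) + (-2) + (-4) + (-12)] = 16/16 = 1
  <chi_rho, chi_5> = (1/16)[1*(9)*conj(2) + 1*(9)*conj(-2) + 2*(1)*conj(sqrt(2)) + 2*(9)*conj(0) + 2*(1)*conj(-sqrt(2)) + 4*(1)*conj(0) + 4*(-3)*conj(0)]
      = (1/16)[(18) + (-18) + (2*sqrt(2)) + (0) + (-2*sqrt(2)) + (0) + (0)] = 0/16 = 0
  <chi_rho, chi_6> = (1/16)[1*(9)*conj(2) + 1*(9)*conj(2) + 2*(1)*conj(0) + 2*(9)*conj(-2) + 2*(1)*conj(0) + 4*(1)*conj(0) + 4*(-3)*conj(0)]
      = (1/16)[(18) + (18) + (0) + (-36) + (0) + (0) + (0)] = 0/16 = 0
  <chi_rho, chi_7> = (1/16)[1*(9)*conj(2) + 1*(9)*conj(-2) + 2*(1)*conj(-sqrt(2)) + 2*(9)*conj(0) + 2*(1)*conj(sqrt(2)) + 4*(1)*conj(0) + 4*(-3)*conj(0)]
      = (1/16)[(18) + (-18) + (-2*sqrt(2)) + (0) + (2*sqrt(2)) + (0) + (0)] = 0/16 = 0
Dimension check: dim(rho) = sum (mult * dim) = 2*1 + 3*1 + 3*1 + 1*1 + 0*2 + 0*2 + 0*2 = 9 = chi_rho(e) = 9.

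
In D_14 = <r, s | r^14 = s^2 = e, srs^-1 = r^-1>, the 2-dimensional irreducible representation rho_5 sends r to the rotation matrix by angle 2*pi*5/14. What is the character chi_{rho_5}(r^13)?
chi_{rho_5}(r^13) = 2*cos(2*pi*5*13/14) = -2*cos(2*pi/7)

Proof sketch: rho_5(r^13) is rotation by angle 2*pi*5*13/14, whose trace is 2*cos(2*pi*5*13/14) = -2*cos(2*pi/7).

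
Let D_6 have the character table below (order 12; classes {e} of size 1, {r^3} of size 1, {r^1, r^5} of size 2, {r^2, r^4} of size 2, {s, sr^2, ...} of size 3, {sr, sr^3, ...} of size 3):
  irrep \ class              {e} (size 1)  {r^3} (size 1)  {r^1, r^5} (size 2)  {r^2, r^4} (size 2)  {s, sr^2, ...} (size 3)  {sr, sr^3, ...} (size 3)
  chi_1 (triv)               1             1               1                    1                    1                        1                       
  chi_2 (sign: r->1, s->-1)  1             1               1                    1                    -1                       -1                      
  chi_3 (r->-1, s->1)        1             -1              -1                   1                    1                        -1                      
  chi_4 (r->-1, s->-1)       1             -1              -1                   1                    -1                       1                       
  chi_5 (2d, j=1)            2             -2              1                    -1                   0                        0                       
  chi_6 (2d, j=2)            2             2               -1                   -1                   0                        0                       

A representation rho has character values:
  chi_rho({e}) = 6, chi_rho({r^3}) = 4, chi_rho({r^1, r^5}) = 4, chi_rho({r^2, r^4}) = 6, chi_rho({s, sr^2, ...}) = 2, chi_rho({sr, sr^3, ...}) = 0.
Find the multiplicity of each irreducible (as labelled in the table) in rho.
Multiplicities: chi_1: 3, chi_2: 2, chi_3: 1, chi_4: 0, chi_5: 0, chi_6: 0.

Solution. Use <chi_rho, chi> = (1/|G|) sum_C |C| * chi_rho(C) * conj(chi(C)) with |G| = 12 for each irreducible chi in the table:
  <chi_rho, chi_1> = (1/12)[1*(6)*conj(1) + 1*(4)*conj(1) + 2*(4)*conj(1) + 2*(6)*conj(1) + 3*(2)*conj(1) + 3*(0)*conj(1)]
      = (1/12)[(6) + (4) + (8) + (12) + (6) + (0)] = 36/12 = 3
  <chi_rho, chi_2> = (1/12)[1*(6)*conj(1) + 1*(4)*conj(1) + 2*(4)*conj(1) + 2*(6)*conj(1) + 3*(2)*conj(-1) + 3*(0)*conj(-1)]
      = (1/12)[(6) + (4) + (8) + (12) + (-6) + (0)] = 24/12 = 2
  <chi_rho, chi_3> = (1/12)[1*(6)*conj(1) + 1*(4)*conj(-1) + 2*(4)*conj(-1) + 2*(6)*conj(1) + 3*(2)*conj(1) + 3*(0)*conj(-1)]
      = (1/12)[(6) + (-4) + (-8) + (12) + (6) + (0)] = 12/12 = 1
  <chi_rho, chi_4> = (1/12)[1*(6)*conj(1) + 1*(4)*conj(-1) + 2*(4)*conj(-1) + 2*(6)*conj(1) + 3*(2)*conj(-1) + 3*(0)*conj(1)]
      = (1/12)[(6) + (-4) + (-8) + (12) + (-6) + (0)] = 0/12 = 0
  <chi_rho, chi_5> = (1/12)[1*(6)*conj(2) + 1*(4)*conj(-2) + 2*(4)*conj(1) + 2*(6)*conj(-1) + 3*(2)*conj(0) + 3*(0)*conj(0)]
      = (1/12)[(12) + (-8) + (8) + (-12) + (0) + (0)] = 0/12 = 0
  <chi_rho, chi_6> = (1/12)[1*(6)*conj(2) + 1*(4)*conj(2) + 2*(4)*conj(-1) + 2*(6)*conj(-1) + 3*(2)*conj(0) + 3*(0)*conj(0)]
      = (1/12)[(12) + (8) + (-8) + (-12) + (0) + (0)] = 0/12 = 0
Dimension check: dim(rho) = sum (mult * dim) = 3*1 + 2*1 + 1*1 + 0*1 + 0*2 + 0*2 = 6 = chi_rho(e) = 6.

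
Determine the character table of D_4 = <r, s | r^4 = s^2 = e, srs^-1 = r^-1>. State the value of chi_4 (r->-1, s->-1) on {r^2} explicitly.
Conjugacy classes: {e} of size 1, {r^2} of size 1, {r^1, r^3} of size 2, {s, sr^2, ...} of size 2, {sr, sr^3, ...} of size 2.
Character table:
  irrep \ class              {e} (size 1)  {r^2} (size 1)  {r^1, r^3} (size 2)  {s, sr^2, ...} (size 2)  {sr, sr^3, ...} (size 2)
  chi_1 (triv)               1             1               1                    1                        1                       
  chi_2 (sign: r->1, s->-1)  1             1               1                    -1                       -1                      
  chi_3 (r->-1, s->1)        1             1               -1                   1                        -1                      
  chi_4 (r->-1, s->-1)       1             1               -1                   -1                       1                       
  chi_5 (2d, j=1)            2             -2              0                    0                        0                       

Spot check: chi_4 (r->-1, s->-1) on {r^2} = 1.

Solution. D_4 has order 2*4 = 8 with 5 conjugacy classes, hence 5 irreducibles. Sum of squared dims 1 + 1 + 1 + 1 + 4 = 8 = |G|. Linear characters come from the abelianisation; the 2-dimensional irreps have character r^k -> 2*cos(2*pi*j*k/4), reflections -> 0.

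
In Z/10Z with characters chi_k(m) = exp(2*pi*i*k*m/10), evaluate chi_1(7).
chi_1(7) = zeta_10^7 = exp(-3*I*pi/5)

Reasoning: chi_1(7) = zeta_10^(1*7) = zeta_10^7. Since zeta_10^10 = 1, this equals zeta_10^7 = exp(2*pi*i*7/10) = exp(-3*I*pi/5).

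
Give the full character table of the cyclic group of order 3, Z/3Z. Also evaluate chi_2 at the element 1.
Character table of Z/3Z (irreps indexed chi_0,...,chi_2 with chi_k(m) = zeta_3^(k*m), zeta_3 = exp(2*pi*i/3)):
  irrep \ class  {0} (size 1)  {1} (size 1)    {2} (size 1)  
  chi_0          1             1               1             
  chi_1          1             exp(2*I*pi/3)   exp(-2*I*pi/3)
  chi_2          1             exp(-2*I*pi/3)  exp(2*I*pi/3) 

Spot check: chi_2(1) = zeta_3^(2*1) = zeta_3^2 = exp(-2*I*pi/3).

Details: Z/3Z is abelian, so all 3 irreducible complex representations are 1-dimensional. They are given by chi_k(m) = zeta_3^(k*m) for k = 0,...,2. Row orthogonality: sum_m chi_k(m) conj(chi_l(m)) = 3 * [k = l].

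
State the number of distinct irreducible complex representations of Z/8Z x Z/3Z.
24

Working: The number of irreducible complex representations of a finite group equals its number of conjugacy classes. Z/8Z x Z/3Z is abelian of order 24, so every element is its own conjugacy class: 24 classes, so Z/8Z x Z/3Z (order 24) has exactly 24 irreducible complex representations.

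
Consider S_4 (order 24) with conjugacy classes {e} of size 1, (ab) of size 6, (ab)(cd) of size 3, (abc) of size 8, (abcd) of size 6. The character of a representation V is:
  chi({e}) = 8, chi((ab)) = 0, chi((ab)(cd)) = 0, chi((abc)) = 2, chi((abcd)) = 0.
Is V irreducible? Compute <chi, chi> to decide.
Not irreducible (reducible): <chi, chi> = 4 > 1.

Argument: <chi, chi> = (1/|G|) sum_C |C| * |chi(C)|^2 = (1/24)[1*|8|^2 + 6*|0|^2 + 3*|0|^2 + 8*|2|^2 + 6*|0|^2]
  = (1/24)[(64) + (0) + (0) + (32) + (0)] = 96/24 = 4.
A character is irreducible iff <chi, chi> = 1, so this representation is reducible.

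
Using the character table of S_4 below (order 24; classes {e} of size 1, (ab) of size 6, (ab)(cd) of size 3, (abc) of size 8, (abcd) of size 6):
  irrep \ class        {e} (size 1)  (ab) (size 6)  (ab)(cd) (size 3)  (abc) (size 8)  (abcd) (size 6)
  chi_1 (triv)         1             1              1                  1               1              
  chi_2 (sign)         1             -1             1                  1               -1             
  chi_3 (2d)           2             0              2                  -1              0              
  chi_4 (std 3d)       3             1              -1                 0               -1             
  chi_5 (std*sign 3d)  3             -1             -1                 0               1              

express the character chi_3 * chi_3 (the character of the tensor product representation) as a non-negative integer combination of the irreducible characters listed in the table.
chi_3 tensor chi_3 = chi_1 + chi_2 + chi_3 (all other irreducibles have multiplicity 0).

Argument: The character of a tensor product is the pointwise product (chi_3 * chi_3)(C) = chi_3(C) * chi_3(C):
  {e}: (2)*(2), (ab): (0)*(0), (ab)(cd): (2)*(2), (abc): (-1)*(-1), (abcd): (0)*(0)
so (chi_3 * chi_3) takes values
  {e} -> 4, (ab) -> 0, (ab)(cd) -> 4, (abc) -> 1, (abcd) -> 0.
Now take the inner product of this character with each irreducible chi from the table, <chi_3*chi_3, chi> = (1/24) sum_C |C| (chi_3*chi_3)(C) conj(chi(C)):
  <chi_3*chi_3, chi_1> = (1/24)[1*(4)*conj(1) + 6*(0)*conj(1) + 3*(4)*conj(1) + 8*(1)*conj(1) + 6*(0)*conj(1)]
      = (1/24)[(4) + (0) + (12) + (8) + (0)] = 24/24 = 1
  <chi_3*chi_3, chi_2> = (1/24)[1*(4)*conj(1) + 6*(0)*conj(-1) + 3*(4)*conj(1) + 8*(1)*conj(1) + 6*(0)*conj(-1)]
      = (1/24)[(4) + (0) + (12) + (8) + (0)] = 24/24 = 1
  <chi_3*chi_3, chi_3> = (1/24)[1*(4)*conj(2) + 6*(0)*conj(0) + 3*(4)*conj(2) + 8*(1)*conj(-1) + 6*(0)*conj(0)]
      = (1/24)[(8) + (0) + (24) + (-8) + (0)] = 24/24 = 1
  <chi_3*chi_3, chi_4> = (1/24)[1*(4)*conj(3) + 6*(0)*conj(1) + 3*(4)*conj(-1) + 8*(1)*conj(0) + 6*(0)*conj(-1)]
      = (1/24)[(12) + (0) + (-12) + (0) + (0)] = 0/24 = 0
  <chi_3*chi_3, chi_5> = (1/24)[1*(4)*conj(3) + 6*(0)*conj(-1) + 3*(4)*conj(-1) + 8*(1)*conj(0) + 6*(0)*conj(1)]
      = (1/24)[(12) + (0) + (-12) + (0) + (0)] = 0/24 = 0
Hence the multiplicities are chi_1: 1, chi_2: 1, chi_3: 1. Dimension check: dim(chi_3)*dim(chi_3) = 2*2 = 4 and sum (mult * dim) = 1*1 + 1*1 + 1*2 = 4.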